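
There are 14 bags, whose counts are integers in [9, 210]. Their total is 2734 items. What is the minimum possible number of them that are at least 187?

6

If only k of them are at least 187, the other 14 − k are at most 186, so the total is at most k·210 + (14 − k)·186.
This must reach 2734, so k·210 + (14 − k)·186 ≥ 2734, giving k ≥ 6.
Exactly 6 works: 6 values at 210 and 8 at 186 total 2748; lower one of the high values by 14 (still ≥ 187) to hit 2734.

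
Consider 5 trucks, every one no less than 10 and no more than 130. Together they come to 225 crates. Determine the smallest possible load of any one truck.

To make one truck as small as possible, make the other 4 as large as possible.
The other 4 can take up 4 × 130 = 520 ≥ 225 − 10, so one truck can sit at its floor of 10.
Achievable: one at 10 and the other 4 totalling 215, which fits since 4 × 10 ≤ 215 ≤ 4 × 130.

10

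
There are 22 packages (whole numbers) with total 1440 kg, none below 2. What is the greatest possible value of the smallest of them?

If every one of the 22 were at least 66, the total would be at least 22 × 66 = 1452 > 1440.
Equality holds with 12 values of 65 and 10 values of 66.

65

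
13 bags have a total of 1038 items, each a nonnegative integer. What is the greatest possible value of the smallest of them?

79

The average is 1038/13 < 80, so some value is ≤ 79.
Equality holds with 2 values of 79 and 11 values of 80.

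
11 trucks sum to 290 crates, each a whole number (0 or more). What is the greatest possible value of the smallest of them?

The average is 290/11 < 27, so some value is ≤ 26.
Achievable: 7 of them at 26 and 4 at 27 total 290.

26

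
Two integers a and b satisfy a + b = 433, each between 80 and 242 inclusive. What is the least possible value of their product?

46222

Since a + b is fixed, pushing one of them to its bound minimizes the product.
The extreme feasible split is a = 191, b = 242, giving ab = 46222.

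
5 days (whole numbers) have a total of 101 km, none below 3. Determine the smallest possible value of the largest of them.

21

Some value must be at least ⌈101/5⌉ = 21, since 5 × 20 = 100 < 101.
Achievable: 1 of them at 21 and 4 at 20 total 101.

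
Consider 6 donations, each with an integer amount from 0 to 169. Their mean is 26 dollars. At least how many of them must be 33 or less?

The total is 6 × 26 = 156.
Let j be the number exceeding 33. Then the total is ≥ 34·j + 0·(6 − j) = 0 + 34j.
So 34j ≤ 156 and j ≤ 4; hence at least 6 − 4 = 2 are ≤ 33.
Exactly 2 works: 2 values at 0 and 4 at 34 total 136; raise one of the low values by 20 (still ≤ 33) to hit 156.

2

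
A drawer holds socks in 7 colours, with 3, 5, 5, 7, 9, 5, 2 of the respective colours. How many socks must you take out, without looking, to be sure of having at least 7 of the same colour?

33

In the worst case you take as many as possible of each colour without reaching 7: 3 + 5 + 5 + 6 + 6 + 5 + 2 = 32.
The next one must give 7 of some colour, so 32 + 1 = 33.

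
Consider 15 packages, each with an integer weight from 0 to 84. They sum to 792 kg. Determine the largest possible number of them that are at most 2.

5

Each value at 2 or below falls at least 84 − 2 = 82 short of the ceiling 84.
The ceiling total is 15 × 84 = 1260, and we need 792, so at most ⌊(1260 − 792)/82⌋ = 5 can be that low.
k = 5 is achieved by 5 values at 2 and 10 at 84, total 850; lower one of the 84's by 58 (still > 2) to reach 792.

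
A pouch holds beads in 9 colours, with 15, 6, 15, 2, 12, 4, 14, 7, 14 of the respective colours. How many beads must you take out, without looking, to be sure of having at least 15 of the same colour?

88

In the worst case you take as many as possible of each colour without reaching 15: 14 + 6 + 14 + 2 + 12 + 4 + 14 + 7 + 14 = 87.
The next one must give 15 of some colour, so 87 + 1 = 88.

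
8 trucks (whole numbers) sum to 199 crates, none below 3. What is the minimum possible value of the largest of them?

25

The 8 values sum to 199, so their maximum is at least ⌈199/8⌉ = 25.
Equality holds with 7 values of 25 and 1 value of 24.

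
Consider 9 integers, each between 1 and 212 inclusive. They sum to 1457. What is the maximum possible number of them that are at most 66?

3

Suppose k of them are at most 66. Those contribute at most 66 each and the rest at most 212 each.
So the total is at most 66k + 212(9 − k) = 1908 − 146k. This must still be ≥ 1457, so k ≤ 3.
k = 3 is achieved by 3 values at 66 and 6 at 212, total 1470; lower one of the 212's by 13 (still > 66) to reach 1457.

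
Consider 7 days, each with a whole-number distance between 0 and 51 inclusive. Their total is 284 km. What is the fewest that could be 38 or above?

2

Suppose at most 7 − j of them reach 38; then j values are ≤ 37 and the rest ≤ 51.
The total is then ≤ 37·j + 51·(7 − j) = 357 − 14j. For this to be ≥ 284 we need j ≤ 5, so at least 7 − 5 = 2 must reach 38.
Exactly 2 works: 2 values at 51 and 5 at 37 total 287; lower one of the high values by 3 (still ≥ 38) to hit 284.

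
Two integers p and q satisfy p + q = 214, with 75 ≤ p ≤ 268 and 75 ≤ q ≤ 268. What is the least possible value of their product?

For a fixed sum, pq is smallest when p and q are as far apart as possible.
At the endpoint p = 75, q = 214 − 75 = 139, so pq = 75 × 139 = 10425.

10425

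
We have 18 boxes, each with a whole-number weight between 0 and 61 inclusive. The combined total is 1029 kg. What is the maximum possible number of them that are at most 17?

1

Each value at 17 or below falls at least 61 − 17 = 44 short of the ceiling 61.
The ceiling total is 18 × 61 = 1098, and we need 1029, so at most ⌊(1098 − 1029)/44⌋ = 1 can be that low.
k = 1 is achieved by 1 value at 17 and 17 at 61, total 1054; lower one of the 61's by 25 (still > 17) to reach 1029.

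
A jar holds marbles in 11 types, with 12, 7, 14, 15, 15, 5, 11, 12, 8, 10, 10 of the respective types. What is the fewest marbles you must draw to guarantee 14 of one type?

115

In the worst case you take as many as possible of each type without reaching 14: 12 + 7 + 13 + 13 + 13 + 5 + 11 + 12 + 8 + 10 + 10 = 114.
The next one must give 14 of some type, so 114 + 1 = 115.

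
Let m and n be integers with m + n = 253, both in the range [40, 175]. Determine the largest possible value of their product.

16002

For a fixed sum, the product mn is largest when m and n are as close as possible.
Taking m = 126 and n = 127 (both in [40, 175]) gives mn = 16002.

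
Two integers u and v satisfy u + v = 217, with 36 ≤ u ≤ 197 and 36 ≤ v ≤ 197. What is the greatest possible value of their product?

11772

With u + v fixed, uv peaks when the two are closest together.
Taking u = 108 and v = 109 (both in [36, 197]) gives uv = 11772.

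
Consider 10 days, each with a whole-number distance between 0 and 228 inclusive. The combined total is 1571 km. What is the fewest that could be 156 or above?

Each value short of 156 is at most 155, costing at least 228 − 155 = 73 against the maximum total of 2280.
We can afford to lose at most 2280 − 1571 = 709, so at most ⌊709/73⌋ = 9 fall short, and at least 1 are ≥ 156.
Exactly 1 works: 1 value at 228 and 9 at 155 total 1623; lower one of the high values by 52 (still ≥ 156) to hit 1571.

1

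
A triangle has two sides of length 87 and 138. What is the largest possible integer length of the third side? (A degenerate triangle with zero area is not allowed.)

The third side must be less than 87 + 138 = 225.
The largest integer below 225 is 224.

224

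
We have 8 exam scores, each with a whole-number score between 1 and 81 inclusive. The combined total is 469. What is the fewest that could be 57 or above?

If only k of them are at least 57, the other 8 − k are at most 56, so the total is at most k·81 + (8 − k)·56.
This must reach 469, so k·81 + (8 − k)·56 ≥ 469, giving k ≥ 1.
Exactly 1 works: 1 value at 81 and 7 at 56 total 473; lower one of the high values by 4 (still ≥ 57) to hit 469.

1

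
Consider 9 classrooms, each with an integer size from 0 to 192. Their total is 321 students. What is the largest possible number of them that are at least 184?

1

If k of the values are ≥ 184, the total is ≥ 184k + 0(9 − k).
Setting 184k + 0(9 − k) ≤ 321 gives 184k ≤ 321, so k ≤ 1.
k = 1 is achieved by 1 value at 184 and 8 at 0, total 184; add 137 to one value (staying below 184) to reach 321.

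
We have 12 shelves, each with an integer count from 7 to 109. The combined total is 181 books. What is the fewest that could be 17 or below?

4

Let j be the number exceeding 17. Then the total is ≥ 18·j + 7·(12 − j) = 84 + 11j.
So 11j ≤ 97 and j ≤ 8; hence at least 12 − 8 = 4 are ≤ 17.
Exactly 4 works: 4 values at 7 and 8 at 18 total 172; raise one of the low values by 9 (still ≤ 17) to hit 181.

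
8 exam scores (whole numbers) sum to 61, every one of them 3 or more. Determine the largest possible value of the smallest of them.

7

The average is 61/8 < 8, so some value is ≤ 7.
Achievable: 3 of them at 7 and 5 at 8 total 61.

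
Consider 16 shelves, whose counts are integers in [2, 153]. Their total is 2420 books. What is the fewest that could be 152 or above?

2

If only k of them are at least 152, the other 16 − k are at most 151, so the total is at most k·153 + (16 − k)·151.
This must reach 2420, so k·153 + (16 − k)·151 ≥ 2420, giving k ≥ 2.
Exactly 2 works: 2 values at 153 and 14 at 151 total 2420.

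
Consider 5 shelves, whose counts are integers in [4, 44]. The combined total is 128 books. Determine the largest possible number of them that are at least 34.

3

Suppose k of them are at least 34. Those contribute at least 34 each and the other 5 − k at least 4 each.
So the total is at least 34k + 4(5 − k) = 20 + 30k. This must be ≤ 128, giving k ≤ 3.
k = 3 is achieved by 3 values at 34 and 2 at 4, total 110; add 18 to one value (staying below 34) to reach 128.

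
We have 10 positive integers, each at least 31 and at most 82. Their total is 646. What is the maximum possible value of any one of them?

82

Maximizing one value means minimizing the remaining 9.
The other 9 contribute at least 9 × 31 = 279, leaving at most 646 − 279 = 367.
But each integer is capped at 82, so the maximum is 82.
Achievable: one at 82 and the other 9 totalling 564, which fits since 9 × 31 ≤ 564 ≤ 9 × 82.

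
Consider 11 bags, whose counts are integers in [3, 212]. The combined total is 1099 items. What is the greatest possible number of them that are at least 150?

Suppose k of them are at least 150. Those contribute at least 150 each and the other 11 − k at least 3 each.
So the total is at least 150k + 3(11 − k) = 33 + 147k. This must be ≤ 1099, giving k ≤ 7.
k = 7 is achieved by 7 values at 150 and 4 at 3, total 1062; add 37 to one value (staying below 150) to reach 1099.

7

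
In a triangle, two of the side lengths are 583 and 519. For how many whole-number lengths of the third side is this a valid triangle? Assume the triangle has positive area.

1037

The triangle inequality gives |583 − 519| < c < 583 + 519, i.e. 64 < c < 1102.
So c can be any integer from 65 to 1101: 1037 values.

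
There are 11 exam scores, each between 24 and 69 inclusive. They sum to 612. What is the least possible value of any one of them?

24

Minimizing one value means maximizing the remaining 10.
The other 10 can take up 10 × 69 = 690 ≥ 612 − 24, so one score can sit at its floor of 24.
Achievable: one at 24 and the other 10 totalling 588, which fits since 10 × 24 ≤ 588 ≤ 10 × 69.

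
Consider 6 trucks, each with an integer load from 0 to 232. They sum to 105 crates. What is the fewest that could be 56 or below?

5

Let j be the number exceeding 56. Then the total is ≥ 57·j + 0·(6 − j) = 0 + 57j.
So 57j ≤ 105 and j ≤ 1; hence at least 6 − 1 = 5 are ≤ 56.
Exactly 5 works: 5 values at 0 and 1 at 57 total 57; raise one of the low values by 48 (still ≤ 56) to hit 105.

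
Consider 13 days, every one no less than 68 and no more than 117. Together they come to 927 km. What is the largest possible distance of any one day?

To make one day as large as possible, make the other 12 as small as possible.
The other 12 contribute at least 12 × 68 = 816, leaving at most 927 − 816 = 111.
Since 111 ≤ 117, this is achievable: one at 111 and 12 at 68.

111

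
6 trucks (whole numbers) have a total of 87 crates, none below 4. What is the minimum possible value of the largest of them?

Some value must be at least ⌈87/6⌉ = 15, since 6 × 14 = 84 < 87.
Taking 3 copies of 14 and 3 copies of 15 gives exactly 87, so 15 is attained.

15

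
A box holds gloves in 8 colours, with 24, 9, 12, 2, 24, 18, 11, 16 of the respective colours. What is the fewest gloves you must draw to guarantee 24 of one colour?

In the worst case you take as many as possible of each colour without reaching 24: 23 + 9 + 12 + 2 + 23 + 18 + 11 + 16 = 114.
The next one must give 24 of some colour, so 114 + 1 = 115.

115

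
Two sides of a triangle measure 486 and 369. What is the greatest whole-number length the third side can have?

The third side must be less than 486 + 369 = 855.
The largest integer below 855 is 854.

854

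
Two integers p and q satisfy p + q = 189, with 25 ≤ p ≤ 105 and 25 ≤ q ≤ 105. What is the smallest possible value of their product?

8820

Since p + q is fixed, pushing one of them to its bound minimizes the product.
At the endpoint p = 84, q = 189 − 84 = 105, so pq = 84 × 105 = 8820.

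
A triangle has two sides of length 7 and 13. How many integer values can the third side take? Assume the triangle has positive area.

The triangle inequality gives |7 − 13| < c < 7 + 13, i.e. 6 < c < 20.
So c can be any integer from 7 to 19: 13 values.

13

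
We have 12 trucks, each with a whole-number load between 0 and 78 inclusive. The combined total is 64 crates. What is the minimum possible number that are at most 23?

10

Each value above 23 is at least 24, contributing at least 24 − 0 = 24 above the floor 0.
The sum exceeds the floor total 0 by 64, so at most ⌊64/24⌋ = 2 exceed 23, and at least 10 are ≤ 23.
Exactly 10 works: 10 values at 0 and 2 at 24 total 48; raise one of the low values by 16 (still ≤ 23) to hit 64.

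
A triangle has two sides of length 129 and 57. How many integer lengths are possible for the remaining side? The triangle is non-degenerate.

The triangle inequality gives |129 − 57| < c < 129 + 57, i.e. 72 < c < 186.
So c can be any integer from 73 to 185: 113 values.

113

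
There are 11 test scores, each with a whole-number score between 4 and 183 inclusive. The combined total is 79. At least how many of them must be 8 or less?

4

If only k of them are at most 8, the other 11 − k are at least 9, so the total is at least (11 − k)·9 + k·4.
This is ≤ 79, so (11 − k)·9 + 4k ≤ 79, which gives k ≥ 4.
Exactly 4 works: 4 values at 4 and 7 at 9 total 79.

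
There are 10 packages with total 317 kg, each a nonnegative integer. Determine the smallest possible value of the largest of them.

32

Some value must be at least ⌈317/10⌉ = 32, since 10 × 31 = 310 < 317.
Equality holds with 7 values of 32 and 3 values of 31.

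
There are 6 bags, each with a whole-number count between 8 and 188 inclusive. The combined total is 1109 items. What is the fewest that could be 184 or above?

Suppose at most 6 − j of them reach 184; then j values are ≤ 183 and the rest ≤ 188.
The total is then ≤ 183·j + 188·(6 − j) = 1128 − 5j. For this to be ≥ 1109 we need j ≤ 3, so at least 6 − 3 = 3 must reach 184.
Exactly 3 works: 3 values at 188 and 3 at 183 total 1113; lower one of the high values by 4 (still ≥ 184) to hit 1109.

3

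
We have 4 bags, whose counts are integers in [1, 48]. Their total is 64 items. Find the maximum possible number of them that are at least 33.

Suppose k of them are at least 33. Those contribute at least 33 each and the other 4 − k at least 1 each.
So the total is at least 33k + 1(4 − k) = 4 + 32k. This must be ≤ 64, giving k ≤ 1.
k = 1 is achieved by 1 value at 33 and 3 at 1, total 36; add 28 to one value (staying below 33) to reach 64.

1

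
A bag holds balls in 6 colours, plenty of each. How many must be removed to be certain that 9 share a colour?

In the worst case you draw 8 of each of the 6 colours: 6 × 8 = 48.
One more forces 9 of some colour, so 48 + 1 = 49.

49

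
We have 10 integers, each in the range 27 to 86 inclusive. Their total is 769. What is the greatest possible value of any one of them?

86

To make one integer as large as possible, make the other 9 as small as possible.
The other 9 contribute at least 9 × 27 = 243, leaving at most 769 − 243 = 526.
But each integer is capped at 86, so the maximum is 86.
Achievable: one at 86 and the other 9 totalling 683, which fits since 9 × 27 ≤ 683 ≤ 9 × 86.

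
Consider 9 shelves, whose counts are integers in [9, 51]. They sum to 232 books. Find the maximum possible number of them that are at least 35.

Suppose k of them are at least 35. Those contribute at least 35 each and the other 9 − k at least 9 each.
So the total is at least 35k + 9(9 − k) = 81 + 26k. This must be ≤ 232, giving k ≤ 5.
k = 5 is achieved by 5 values at 35 and 4 at 9, total 211; add 21 to one value (staying below 35) to reach 232.

5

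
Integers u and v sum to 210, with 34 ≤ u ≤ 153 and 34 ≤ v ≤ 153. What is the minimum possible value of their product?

8721

Since u + v is fixed, pushing one of them to its bound minimizes the product.
At the endpoint u = 57, v = 210 − 57 = 153, so uv = 57 × 153 = 8721.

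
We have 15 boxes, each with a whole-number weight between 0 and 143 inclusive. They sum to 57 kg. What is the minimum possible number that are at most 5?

6

If only k of them are at most 5, the other 15 − k are at least 6, so the total is at least (15 − k)·6 + k·0.
This is ≤ 57, so (15 − k)·6 + 0k ≤ 57, which gives k ≥ 6.
Exactly 6 works: 6 values at 0 and 9 at 6 total 54; raise one of the low values by 3 (still ≤ 5) to hit 57.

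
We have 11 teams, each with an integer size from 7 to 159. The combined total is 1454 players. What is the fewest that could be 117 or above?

Suppose at most 11 − j of them reach 117; then j values are ≤ 116 and the rest ≤ 159.
The total is then ≤ 116·j + 159·(11 − j) = 1749 − 43j. For this to be ≥ 1454 we need j ≤ 6, so at least 11 − 6 = 5 must reach 117.
Exactly 5 works: 5 values at 159 and 6 at 116 total 1491; lower one of the high values by 37 (still ≥ 117) to hit 1454.

5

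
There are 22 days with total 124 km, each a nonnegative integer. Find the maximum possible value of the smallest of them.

5

The average is 124/22 < 6, so some value is ≤ 5.
Equality holds with 8 values of 5 and 14 values of 6.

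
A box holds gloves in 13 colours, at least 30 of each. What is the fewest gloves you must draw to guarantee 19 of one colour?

You could draw 18 of every colour without reaching 19 of any — 234 in all.
One more forces 19 of some colour, so 234 + 1 = 235.

235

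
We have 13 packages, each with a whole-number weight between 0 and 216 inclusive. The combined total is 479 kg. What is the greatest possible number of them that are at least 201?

2

With k values at 201 or above and the rest at least 0, the sum is at least 0 + 201k.
Since the sum is 479, we need 201k ≤ 479, i.e. k ≤ 2.
k = 2 is achieved by 2 values at 201 and 11 at 0, total 402; add 77 to one value (staying below 201) to reach 479.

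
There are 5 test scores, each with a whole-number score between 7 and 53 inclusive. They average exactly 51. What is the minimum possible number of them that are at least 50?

The total is 5 × 51 = 255.
Each value short of 50 is at most 49, costing at least 53 − 49 = 4 against the maximum total of 265.
We can afford to lose at most 265 − 255 = 10, so at most ⌊10/4⌋ = 2 fall short, and at least 3 are ≥ 50.
Exactly 3 works: 3 values at 53 and 2 at 49 total 257; lower one of the high values by 2 (still ≥ 50) to hit 255.

3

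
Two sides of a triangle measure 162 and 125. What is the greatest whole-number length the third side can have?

286

The third side must be less than 162 + 125 = 287.
The largest integer below 287 is 286.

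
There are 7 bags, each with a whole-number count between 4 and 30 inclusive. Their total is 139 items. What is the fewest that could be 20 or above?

Suppose at most 7 − j of them reach 20; then j values are ≤ 19 and the rest ≤ 30.
The total is then ≤ 19·j + 30·(7 − j) = 210 − 11j. For this to be ≥ 139 we need j ≤ 6, so at least 7 − 6 = 1 must reach 20.
Exactly 1 works: 1 value at 30 and 6 at 19 total 144; lower one of the high values by 5 (still ≥ 20) to hit 139.

1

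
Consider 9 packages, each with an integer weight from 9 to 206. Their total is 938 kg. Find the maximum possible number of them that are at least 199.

If k of the values are ≥ 199, the total is ≥ 199k + 9(9 − k).
Setting 199k + 9(9 − k) ≤ 938 gives 190k ≤ 857, so k ≤ 4.
k = 4 is achieved by 4 values at 199 and 5 at 9, total 841; add 97 to one value (staying below 199) to reach 938.

4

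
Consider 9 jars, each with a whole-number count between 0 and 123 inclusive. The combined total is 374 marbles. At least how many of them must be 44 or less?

1

If only k of them are at most 44, the other 9 − k are at least 45, so the total is at least (9 − k)·45 + k·0.
This is ≤ 374, so (9 − k)·45 + 0k ≤ 374, which gives k ≥ 1.
Exactly 1 works: 1 value at 0 and 8 at 45 total 360; raise one of the low values by 14 (still ≤ 44) to hit 374.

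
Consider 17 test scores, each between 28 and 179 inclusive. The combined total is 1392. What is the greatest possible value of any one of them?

179

To make one score as large as possible, make the other 16 as small as possible.
The other 16 contribute at least 16 × 28 = 448, leaving at most 1392 − 448 = 944.
But each score is capped at 179, so the maximum is 179.
Achievable: one at 179 and the other 16 totalling 1213, which fits since 16 × 28 ≤ 1213 ≤ 16 × 179.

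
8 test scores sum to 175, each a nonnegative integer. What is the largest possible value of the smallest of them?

The 8 values sum to 175, so their minimum is at most ⌊175/8⌋ = 21.
Taking 1 copy of 21 and 7 copies of 22 gives exactly 175, so 21 is attained.

21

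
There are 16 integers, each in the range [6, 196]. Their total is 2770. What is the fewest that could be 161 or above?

6

Suppose at most 16 − j of them reach 161; then j values are ≤ 160 and the rest ≤ 196.
The total is then ≤ 160·j + 196·(16 − j) = 3136 − 36j. For this to be ≥ 2770 we need j ≤ 10, so at least 16 − 10 = 6 must reach 161.
Exactly 6 works: 6 values at 196 and 10 at 160 total 2776; lower one of the high values by 6 (still ≥ 161) to hit 2770.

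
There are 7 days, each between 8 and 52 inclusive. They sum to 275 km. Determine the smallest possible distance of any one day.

To make one day as small as possible, make the other 6 as large as possible.
The other 6 can take up 6 × 52 = 312 ≥ 275 − 8, so one day can sit at its floor of 8.
Achievable: one at 8 and the other 6 totalling 267, which fits since 6 × 8 ≤ 267 ≤ 6 × 52.

8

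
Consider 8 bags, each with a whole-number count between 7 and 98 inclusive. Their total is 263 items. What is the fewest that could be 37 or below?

If only k of them are at most 37, the other 8 − k are at least 38, so the total is at least (8 − k)·38 + k·7.
This is ≤ 263, so (8 − k)·38 + 7k ≤ 263, which gives k ≥ 2.
Exactly 2 works: 2 values at 7 and 6 at 38 total 242; raise one of the low values by 21 (still ≤ 37) to hit 263.

2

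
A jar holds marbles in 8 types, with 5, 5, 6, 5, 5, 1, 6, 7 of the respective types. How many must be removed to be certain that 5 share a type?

In the worst case you take as many as possible of each type without reaching 5: 4 + 4 + 4 + 4 + 4 + 1 + 4 + 4 = 29.
The next one must give 5 of some type, so 29 + 1 = 30.

30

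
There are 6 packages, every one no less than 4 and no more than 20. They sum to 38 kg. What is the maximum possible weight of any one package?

18

To make one package as large as possible, make the other 5 as small as possible.
The other 5 contribute at least 5 × 4 = 20, leaving at most 38 − 20 = 18.
Since 18 ≤ 20, this is achievable: one at 18 and 5 at 4.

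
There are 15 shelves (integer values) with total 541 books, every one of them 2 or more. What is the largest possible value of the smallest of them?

The average is 541/15 < 37, so some value is ≤ 36.
Achievable: 14 of them at 36 and 1 at 37 total 541.

36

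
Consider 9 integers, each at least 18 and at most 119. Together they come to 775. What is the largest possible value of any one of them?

119

To make one integer as large as possible, make the other 8 as small as possible.
The other 8 contribute at least 8 × 18 = 144, leaving at most 775 − 144 = 631.
But each integer is capped at 119, so the maximum is 119.
Achievable: one at 119 and the other 8 totalling 656, which fits since 8 × 18 ≤ 656 ≤ 8 × 119.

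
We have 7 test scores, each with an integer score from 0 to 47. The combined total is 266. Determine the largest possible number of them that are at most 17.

2

Each value at 17 or below falls at least 47 − 17 = 30 short of the ceiling 47.
The ceiling total is 7 × 47 = 329, and we need 266, so at most ⌊(329 − 266)/30⌋ = 2 can be that low.
k = 2 is achieved by 2 values at 17 and 5 at 47, total 269; lower one of the 47's by 3 (still > 17) to reach 266.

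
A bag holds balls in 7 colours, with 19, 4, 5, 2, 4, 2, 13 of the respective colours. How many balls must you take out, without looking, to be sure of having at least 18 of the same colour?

In the worst case you take as many as possible of each colour without reaching 18: 17 + 4 + 5 + 2 + 4 + 2 + 13 = 47.
The next one must give 18 of some colour, so 47 + 1 = 48.

48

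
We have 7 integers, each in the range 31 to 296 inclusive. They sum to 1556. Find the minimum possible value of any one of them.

31

To make one integer as small as possible, make the other 6 as large as possible.
The other 6 can take up 6 × 296 = 1776 ≥ 1556 − 31, so one integer can sit at its floor of 31.
Achievable: one at 31 and the other 6 totalling 1525, which fits since 6 × 31 ≤ 1525 ≤ 6 × 296.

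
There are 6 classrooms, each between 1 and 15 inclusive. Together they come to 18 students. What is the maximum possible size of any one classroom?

13

To make one classroom as large as possible, make the other 5 as small as possible.
The other 5 contribute at least 5 × 1 = 5, leaving at most 18 − 5 = 13.
Since 13 ≤ 15, this is achievable: one at 13 and 5 at 1.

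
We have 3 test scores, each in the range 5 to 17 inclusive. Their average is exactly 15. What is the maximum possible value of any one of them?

To make one score as large as possible, make the other 2 as small as possible.
The total is 3 × 15 = 45.
The other 2 contribute at least 2 × 5 = 10, leaving at most 45 − 10 = 35.
But each score is capped at 17, so the maximum is 17.
Achievable: one at 17 and the other 2 totalling 28, which fits since 2 × 5 ≤ 28 ≤ 2 × 17.

17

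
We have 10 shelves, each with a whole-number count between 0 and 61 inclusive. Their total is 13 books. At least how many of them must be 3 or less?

Let j be the number exceeding 3. Then the total is ≥ 4·j + 0·(10 − j) = 0 + 4j.
So 4j ≤ 13 and j ≤ 3; hence at least 10 − 3 = 7 are ≤ 3.
Exactly 7 works: 7 values at 0 and 3 at 4 total 12; raise one of the low values by 1 (still ≤ 3) to hit 13.

7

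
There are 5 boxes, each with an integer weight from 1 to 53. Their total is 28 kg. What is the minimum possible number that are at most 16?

If only k of them are at most 16, the other 5 − k are at least 17, so the total is at least (5 − k)·17 + k·1.
This is ≤ 28, so (5 − k)·17 + 1k ≤ 28, which gives k ≥ 4.
Exactly 4 works: 4 values at 1 and 1 at 17 total 21; raise one of the low values by 7 (still ≤ 16) to hit 28.

4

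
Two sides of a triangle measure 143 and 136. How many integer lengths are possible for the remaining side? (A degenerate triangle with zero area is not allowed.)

The triangle inequality gives |143 − 136| < c < 143 + 136, i.e. 7 < c < 279.
So c can be any integer from 8 to 278: 271 values.

271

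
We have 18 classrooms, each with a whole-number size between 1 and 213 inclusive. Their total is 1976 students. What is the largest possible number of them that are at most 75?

13

Suppose k of them are at most 75. Those contribute at most 75 each and the rest at most 213 each.
So the total is at most 75k + 213(18 − k) = 3834 − 138k. This must still be ≥ 1976, so k ≤ 13.
k = 13 is achieved by 13 values at 75 and 5 at 213, total 2040; lower one of the 213's by 64 (still > 75) to reach 1976.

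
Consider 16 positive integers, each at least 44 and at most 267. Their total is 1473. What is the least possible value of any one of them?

44

Minimizing one value means maximizing the remaining 15.
The other 15 can take up 15 × 267 = 4005 ≥ 1473 − 44, so one integer can sit at its floor of 44.
Achievable: one at 44 and the other 15 totalling 1429, which fits since 15 × 44 ≤ 1429 ≤ 15 × 267.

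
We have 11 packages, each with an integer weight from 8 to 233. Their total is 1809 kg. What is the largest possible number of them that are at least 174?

If k of the values are ≥ 174, the total is ≥ 174k + 8(11 − k).
Setting 174k + 8(11 − k) ≤ 1809 gives 166k ≤ 1721, so k ≤ 10.
k = 10 is achieved by 10 values at 174 and 1 at 8, total 1748; add 61 to one value (staying below 174) to reach 1809.

10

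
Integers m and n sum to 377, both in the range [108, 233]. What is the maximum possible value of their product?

35532

mn = m(377 − m) is maximized when m is as near 377/2 as the bounds allow.
Taking m = 188 and n = 189 (both in [108, 233]) gives mn = 35532.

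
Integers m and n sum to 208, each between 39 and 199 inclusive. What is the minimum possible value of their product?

mn = m(208 − m) is concave in m, so over [39, 169] it is minimized at an endpoint.
At the endpoint m = 39, n = 208 − 39 = 169, so mn = 39 × 169 = 6591.

6591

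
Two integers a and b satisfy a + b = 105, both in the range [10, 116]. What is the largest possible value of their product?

With a + b fixed, ab peaks when the two are closest together.
Taking a = 52 and b = 53 (both in [10, 116]) gives ab = 2756.

2756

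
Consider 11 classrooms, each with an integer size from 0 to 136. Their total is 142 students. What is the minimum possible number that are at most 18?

4

Each value above 18 is at least 19, contributing at least 19 − 0 = 19 above the floor 0.
The sum exceeds the floor total 0 by 142, so at most ⌊142/19⌋ = 7 exceed 18, and at least 4 are ≤ 18.
Exactly 4 works: 4 values at 0 and 7 at 19 total 133; raise one of the low values by 9 (still ≤ 18) to hit 142.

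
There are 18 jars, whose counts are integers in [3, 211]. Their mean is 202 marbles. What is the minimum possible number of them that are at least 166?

The total is 18 × 202 = 3636.
Each value short of 166 is at most 165, costing at least 211 − 165 = 46 against the maximum total of 3798.
We can afford to lose at most 3798 − 3636 = 162, so at most ⌊162/46⌋ = 3 fall short, and at least 15 are ≥ 166.
Exactly 15 works: 15 values at 211 and 3 at 165 total 3660; lower one of the high values by 24 (still ≥ 166) to hit 3636.

15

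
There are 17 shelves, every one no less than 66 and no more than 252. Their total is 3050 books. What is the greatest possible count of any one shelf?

252

Maximizing one value means minimizing the remaining 16.
The other 16 contribute at least 16 × 66 = 1056, leaving at most 3050 − 1056 = 1994.
But each shelf is capped at 252, so the maximum is 252.
Achievable: one at 252 and the other 16 totalling 2798, which fits since 16 × 66 ≤ 2798 ≤ 16 × 252.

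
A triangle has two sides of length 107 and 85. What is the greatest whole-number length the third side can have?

191

The third side must be less than 107 + 85 = 192.
The largest integer below 192 is 191.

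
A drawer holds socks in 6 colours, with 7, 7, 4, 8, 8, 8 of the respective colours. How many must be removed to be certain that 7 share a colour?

In the worst case you take as many as possible of each colour without reaching 7: 6 + 6 + 4 + 6 + 6 + 6 = 34.
The next one must give 7 of some colour, so 34 + 1 = 35.

35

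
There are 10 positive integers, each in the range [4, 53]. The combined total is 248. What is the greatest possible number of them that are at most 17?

Suppose k of them are at most 17. Those contribute at most 17 each and the rest at most 53 each.
So the total is at most 17k + 53(10 − k) = 530 − 36k. This must still be ≥ 248, so k ≤ 7.
k = 7 is achieved by 7 values at 17 and 3 at 53, total 278; lower one of the 53's by 30 (still > 17) to reach 248.

7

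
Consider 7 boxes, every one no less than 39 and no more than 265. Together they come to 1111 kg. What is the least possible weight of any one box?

To make one box as small as possible, make the other 6 as large as possible.
The other 6 can take up 6 × 265 = 1590 ≥ 1111 − 39, so one box can sit at its floor of 39.
Achievable: one at 39 and the other 6 totalling 1072, which fits since 6 × 39 ≤ 1072 ≤ 6 × 265.

39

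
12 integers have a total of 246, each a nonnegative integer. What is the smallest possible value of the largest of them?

21

Some value must be at least ⌈246/12⌉ = 21, since 12 × 20 = 240 < 246.
Achievable: 6 of them at 21 and 6 at 20 total 246.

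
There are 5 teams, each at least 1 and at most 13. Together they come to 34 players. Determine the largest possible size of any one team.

To make one team as large as possible, make the other 4 as small as possible.
The other 4 contribute at least 4 × 1 = 4, leaving at most 34 − 4 = 30.
But each team is capped at 13, so the maximum is 13.
Achievable: one at 13 and the other 4 totalling 21, which fits since 4 × 1 ≤ 21 ≤ 4 × 13.

13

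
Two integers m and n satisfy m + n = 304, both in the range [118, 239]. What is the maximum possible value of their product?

For a fixed sum, the product mn is largest when m and n are as close as possible.
Taking m = 152 and n = 152 (both in [118, 239]) gives mn = 23104.

23104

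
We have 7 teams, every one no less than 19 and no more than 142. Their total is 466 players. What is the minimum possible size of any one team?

To make one team as small as possible, make the other 6 as large as possible.
The other 6 can take up 6 × 142 = 852 ≥ 466 − 19, so one team can sit at its floor of 19.
Achievable: one at 19 and the other 6 totalling 447, which fits since 6 × 19 ≤ 447 ≤ 6 × 142.

19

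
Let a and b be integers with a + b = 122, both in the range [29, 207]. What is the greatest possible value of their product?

For a fixed sum, the product ab is largest when a and b are as close as possible.
Taking a = 61 and b = 61 (both in [29, 207]) gives ab = 3721.

3721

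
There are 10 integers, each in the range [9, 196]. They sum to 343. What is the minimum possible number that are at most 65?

Let j be the number exceeding 65. Then the total is ≥ 66·j + 9·(10 − j) = 90 + 57j.
So 57j ≤ 253 and j ≤ 4; hence at least 10 − 4 = 6 are ≤ 65.
Exactly 6 works: 6 values at 9 and 4 at 66 total 318; raise one of the low values by 25 (still ≤ 65) to hit 343.

6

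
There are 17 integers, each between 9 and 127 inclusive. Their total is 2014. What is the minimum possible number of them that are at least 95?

13

Each value short of 95 is at most 94, costing at least 127 − 94 = 33 against the maximum total of 2159.
We can afford to lose at most 2159 − 2014 = 145, so at most ⌊145/33⌋ = 4 fall short, and at least 13 are ≥ 95.
Exactly 13 works: 13 values at 127 and 4 at 94 total 2027; lower one of the high values by 13 (still ≥ 95) to hit 2014.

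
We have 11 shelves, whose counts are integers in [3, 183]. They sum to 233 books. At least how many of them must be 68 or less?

Each value above 68 is at least 69, contributing at least 69 − 3 = 66 above the floor 3.
The sum exceeds the floor total 33 by 200, so at most ⌊200/66⌋ = 3 exceed 68, and at least 8 are ≤ 68.
Exactly 8 works: 8 values at 3 and 3 at 69 total 231; raise one of the low values by 2 (still ≤ 68) to hit 233.

8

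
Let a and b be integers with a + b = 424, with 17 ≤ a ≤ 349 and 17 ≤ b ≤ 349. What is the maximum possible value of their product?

44944

With a + b fixed, ab peaks when the two are closest together.
Taking a = 212 and b = 212 (both in [17, 349]) gives ab = 44944.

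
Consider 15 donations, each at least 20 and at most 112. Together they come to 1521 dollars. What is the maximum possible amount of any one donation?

To make one donation as large as possible, make the other 14 as small as possible.
The other 14 contribute at least 14 × 20 = 280, leaving at most 1521 − 280 = 1241.
But each donation is capped at 112, so the maximum is 112.
Achievable: one at 112 and the other 14 totalling 1409, which fits since 14 × 20 ≤ 1409 ≤ 14 × 112.

112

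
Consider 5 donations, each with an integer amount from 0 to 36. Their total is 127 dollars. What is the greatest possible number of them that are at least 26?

Suppose k of them are at least 26. Those contribute at least 26 each and the other 5 − k at least 0 each.
So the total is at least 26k + 0(5 − k) = 0 + 26k. This must be ≤ 127, giving k ≤ 4.
k = 4 is achieved by 4 values at 26 and 1 at 0, total 104; add 23 to one value (staying below 26) to reach 127.

4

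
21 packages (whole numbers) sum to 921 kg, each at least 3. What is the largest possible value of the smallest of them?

The 21 values sum to 921, so their minimum is at most ⌊921/21⌋ = 43.
Taking 3 copies of 43 and 18 copies of 44 gives exactly 921, so 43 is attained.

43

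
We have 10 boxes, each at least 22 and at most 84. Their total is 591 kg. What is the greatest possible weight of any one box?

To make one box as large as possible, make the other 9 as small as possible.
The other 9 contribute at least 9 × 22 = 198, leaving at most 591 − 198 = 393.
But each box is capped at 84, so the maximum is 84.
Achievable: one at 84 and the other 9 totalling 507, which fits since 9 × 22 ≤ 507 ≤ 9 × 84.

84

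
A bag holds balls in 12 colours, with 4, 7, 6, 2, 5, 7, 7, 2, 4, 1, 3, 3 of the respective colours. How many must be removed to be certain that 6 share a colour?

45

In the worst case you take as many as possible of each colour without reaching 6: 4 + 5 + 5 + 2 + 5 + 5 + 5 + 2 + 4 + 1 + 3 + 3 = 44.
The next one must give 6 of some colour, so 44 + 1 = 45.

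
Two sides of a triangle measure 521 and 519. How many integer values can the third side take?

The triangle inequality gives |521 − 519| < c < 521 + 519, i.e. 2 < c < 1040.
So c can be any integer from 3 to 1039: 1037 values.

1037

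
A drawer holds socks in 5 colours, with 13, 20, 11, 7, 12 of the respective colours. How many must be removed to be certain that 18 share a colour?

In the worst case you take as many as possible of each colour without reaching 18: 13 + 17 + 11 + 7 + 12 = 60.
The next one must give 18 of some colour, so 60 + 1 = 61.

61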